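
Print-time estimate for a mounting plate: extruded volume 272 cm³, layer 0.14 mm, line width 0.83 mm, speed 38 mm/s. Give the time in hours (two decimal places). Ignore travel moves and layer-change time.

Line area: 0.14 × 0.83 → 0.1162 mm².
Toolpath length = 272 cm³ / 0.1162 mm² = 272000 / 0.1162 = 2340791.7 mm.
Time extruding = 2340791.7 / 38, so 61599.8 s.
In the requested units: 61599.8 s = 17.11 hours.

17.11 hours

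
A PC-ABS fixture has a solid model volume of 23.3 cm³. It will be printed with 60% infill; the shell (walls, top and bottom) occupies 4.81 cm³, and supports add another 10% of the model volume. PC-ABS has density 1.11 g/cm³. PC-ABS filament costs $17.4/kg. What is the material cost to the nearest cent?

$0.35

Volume inside the shell: 23.3 − 4.81 → 18.49 cm³.
Deposited infill: 0.60 × 18.49 → 11.094 cm³.
Support: 0.10 × 23.3 → 2.33 cm³.
Total printed volume = 4.81 + 11.094 + 2.33 = 18.234 cm³.
Mass: 18.234 × 1.11 → 20.23974 g.
Cost = 20.23974 g / 1000 × $17.4/kg = $0.35.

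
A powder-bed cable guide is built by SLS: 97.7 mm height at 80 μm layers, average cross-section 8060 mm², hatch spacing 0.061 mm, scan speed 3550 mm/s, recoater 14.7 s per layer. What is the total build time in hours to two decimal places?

Layers = ⌈97.7/0.08⌉ = 1222.
Per-layer scan distance = 8060 / 0.061 = 132131.1 mm.
Laser time per layer: 132131.1 / 3550 → 37.22 s.
Per-layer time = 37.22 + 14.7, so 51.92 s.
1222 layers × 51.92 s/layer = 63446.24 s, i.e. 17.62 hours.

17.62 hours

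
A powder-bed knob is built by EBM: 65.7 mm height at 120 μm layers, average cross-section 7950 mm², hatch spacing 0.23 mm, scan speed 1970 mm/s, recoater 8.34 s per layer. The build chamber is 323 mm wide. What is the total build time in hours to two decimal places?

3.94 hours

Layer count = ceil(65.7 / 0.12) = 548.
Hatch length per layer = 7950 / 0.23, so 34565.2 mm.
Beam time per layer = 34565.2 / 1970, so 17.5458 s.
Per-layer time = 17.5458 + 8.34, so 25.8858 s.
Total: 548 × 25.8858 s = 14185.4184 s → 3.94 hours.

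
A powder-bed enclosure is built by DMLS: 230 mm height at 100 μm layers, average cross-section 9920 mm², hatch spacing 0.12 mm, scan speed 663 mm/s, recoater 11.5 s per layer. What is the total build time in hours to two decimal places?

87.01 hours

Layer count = ceil(230 / 0.1) = 2300.
Hatch length per layer = 9920 / 0.12 = 82666.7 mm.
Per-layer scan time: 82666.7 / 663 → 124.6858 s.
Per-layer time: 124.6858 + 11.5 → 136.1858 s.
Build time = 2300 × 136.1858 = 313227.34 s = 87.01 hours.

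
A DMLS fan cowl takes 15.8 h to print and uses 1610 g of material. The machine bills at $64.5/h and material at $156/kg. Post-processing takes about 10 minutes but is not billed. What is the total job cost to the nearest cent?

$1270.26

Machine-time cost: 64.5 × 15.8 → $1019.10.
Feedstock cost = 156 × 1610/1000 = $251.16.
Job cost: 1019.10 + 251.16 = $1270.26.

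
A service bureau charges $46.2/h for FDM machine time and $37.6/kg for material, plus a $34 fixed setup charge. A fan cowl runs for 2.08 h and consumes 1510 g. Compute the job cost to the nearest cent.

Machine-time cost: 46.2 × 2.08 → $96.096.
Material cost = 37.6 × 1510/1000 = $56.776.
Total = 96.096 + 56.776 + 34 = 186.872 ≈ $186.87.

$186.87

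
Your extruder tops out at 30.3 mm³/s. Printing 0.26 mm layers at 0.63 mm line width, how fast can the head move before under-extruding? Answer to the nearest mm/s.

A: 0.26 × 0.63 → 0.1638 mm².
Max speed = 30.3 / 0.1638 = 184.98 ≈ 185 mm/s.

185 mm/s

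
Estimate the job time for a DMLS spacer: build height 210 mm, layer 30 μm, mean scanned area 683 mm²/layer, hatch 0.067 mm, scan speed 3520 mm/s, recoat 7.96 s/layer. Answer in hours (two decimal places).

Number of layers: 210 / 0.03 → 7000 (rounded up).
Per-layer scan distance = 683 / 0.067, so 10194 mm.
Laser time per layer: 10194 / 3520 → 2.896 s.
Layer cycle = 2.896 + 7.96 = 10.856 s.
7000 layers × 10.856 s/layer = 75992 s, i.e. 21.11 hours.

21.11 hours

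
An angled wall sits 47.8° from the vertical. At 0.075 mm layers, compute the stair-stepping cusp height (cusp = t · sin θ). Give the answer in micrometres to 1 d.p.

55.6 μm

Cusp = layer height × sin(47.8°) = 0.075 × 0.7408 = 0.05556 mm = 55.6 μm.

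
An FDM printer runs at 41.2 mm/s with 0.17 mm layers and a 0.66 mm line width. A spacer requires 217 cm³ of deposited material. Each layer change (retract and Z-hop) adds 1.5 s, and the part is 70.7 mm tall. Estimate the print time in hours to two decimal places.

13.21 hours

Bead cross-section: 0.17 × 0.66 → 0.1122 mm².
Toolpath length = 217 cm³ / 0.1122 mm² = 217000 / 0.1122 = 1934046.3 mm.
Time extruding = 1934046.3 / 41.2 = 46942.9 s.
Number of layers: 70.7 / 0.17 → 416 (rounded up).
Z-hop total = 416 × 1.5, so 624 s.
Altogether 46942.9 + 624 = 47566.9 s, i.e. 13.21 hours.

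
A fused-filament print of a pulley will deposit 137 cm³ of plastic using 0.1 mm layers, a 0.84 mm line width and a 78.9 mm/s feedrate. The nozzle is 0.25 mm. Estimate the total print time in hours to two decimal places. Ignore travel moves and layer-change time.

5.74 hours

Extrusion cross-section: 0.1 × 0.84 → 0.084 mm².
Path length: 137000 mm³ / 0.084 mm² → 1630952.4 mm.
Extrusion time = 1630952.4 / 78.9, so 20671.1 s.
In the requested units: 20671.1 s = 5.74 hours.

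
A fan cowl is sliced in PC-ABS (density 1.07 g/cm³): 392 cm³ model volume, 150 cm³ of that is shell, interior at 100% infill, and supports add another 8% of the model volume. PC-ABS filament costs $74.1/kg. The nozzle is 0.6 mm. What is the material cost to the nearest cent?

Volume inside the shell: 392 − 150 → 242 cm³.
Infill volume: 1.00 × 242 → 242 cm³.
Support = 0.08 × 392 = 31.36 cm³.
Deposited volume: 150 + 242 + 31.36 → 423.36 cm³.
Mass: 423.36 × 1.07 → 452.9952 g.
At $74.1/kg: 452.9952/1000 × 74.1 = $33.57.

$33.57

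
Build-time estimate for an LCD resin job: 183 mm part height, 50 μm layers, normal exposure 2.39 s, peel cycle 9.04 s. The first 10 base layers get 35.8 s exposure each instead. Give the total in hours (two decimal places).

11.71 hours

Layer count = ceil(183 / 0.05) = 3660.
Burn-in layers = 10 × (35.8 + 9.04) = 448.4 s.
Regular layers: 3650 × (2.39 + 9.04) → 41719.5 s.
Sum: 448.4 + 41719.5 = 42167.9 s → 11.71 hours.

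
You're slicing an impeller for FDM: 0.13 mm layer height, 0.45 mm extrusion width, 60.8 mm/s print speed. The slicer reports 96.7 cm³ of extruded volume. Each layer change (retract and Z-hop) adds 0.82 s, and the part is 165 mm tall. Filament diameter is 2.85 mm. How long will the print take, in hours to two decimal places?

7.84 hours

Line area = 0.13 × 0.45, so 0.0585 mm².
Toolpath length = 96.7 cm³ / 0.0585 mm² = 96700 / 0.0585 = 1652991.5 mm.
Print-move time: 1652991.5 / 60.8 → 27187.4 s.
Number of layers: 165 / 0.13 → 1270 (rounded up).
Layer-change overhead = 1270 × 0.82 = 1041.4 s.
Total = 27187.4 + 1041.4 = 28228.8 s = 7.84 hours.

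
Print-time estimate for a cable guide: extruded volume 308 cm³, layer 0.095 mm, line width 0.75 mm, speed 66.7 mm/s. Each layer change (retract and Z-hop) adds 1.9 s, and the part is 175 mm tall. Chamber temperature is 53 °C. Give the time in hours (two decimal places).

Extrusion cross-section = 0.095 × 0.75, so 0.07125 mm².
Total extruded path = 308000/0.07125 = 4322807 mm.
Time extruding = 4322807 / 66.7 = 64809.7 s.
Layers = ⌈175/0.095⌉ = 1843.
Non-print overhead = 1843 × 1.9 = 3501.7 s.
Altogether 64809.7 + 3501.7 = 68311.4 s, i.e. 18.98 hours.

18.98 hours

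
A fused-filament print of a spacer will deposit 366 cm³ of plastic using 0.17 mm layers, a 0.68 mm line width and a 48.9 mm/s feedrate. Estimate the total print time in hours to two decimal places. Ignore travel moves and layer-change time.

17.99 hours

Extrusion cross-section = 0.17 × 0.68 = 0.1156 mm².
Total extruded path = 366000/0.1156 = 3166090 mm.
Extrusion time: 3166090 / 48.9 → 64746.2 s.
64746.2 s = 17.99 hours.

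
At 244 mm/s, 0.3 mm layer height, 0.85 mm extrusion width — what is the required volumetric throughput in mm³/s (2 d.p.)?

62.22

Bead cross-section = 0.3 × 0.85 = 0.255 mm².
Q = v·A = 244 × 0.255 = 62.22 mm³/s.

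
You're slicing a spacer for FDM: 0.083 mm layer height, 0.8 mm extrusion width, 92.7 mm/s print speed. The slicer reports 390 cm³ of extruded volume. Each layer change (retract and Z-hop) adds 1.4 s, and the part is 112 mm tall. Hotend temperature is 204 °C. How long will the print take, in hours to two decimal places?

Bead cross-section: 0.083 × 0.8 → 0.0664 mm².
Total extruded path = 390000/0.0664 = 5873494 mm.
Extrusion time = 5873494 / 92.7, so 63360.2 s.
Layer count = ceil(112 / 0.083) = 1350.
Layer-change overhead = 1350 × 1.4, so 1890 s.
Altogether 63360.2 + 1890 = 65250.2 s, i.e. 18.13 hours.

18.13 hours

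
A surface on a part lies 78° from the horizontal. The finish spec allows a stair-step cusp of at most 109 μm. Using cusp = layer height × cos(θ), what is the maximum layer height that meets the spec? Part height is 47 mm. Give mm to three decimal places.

0.524 mm

t = h_c / cos θ = 0.109 / 0.2079 = 0.524 mm.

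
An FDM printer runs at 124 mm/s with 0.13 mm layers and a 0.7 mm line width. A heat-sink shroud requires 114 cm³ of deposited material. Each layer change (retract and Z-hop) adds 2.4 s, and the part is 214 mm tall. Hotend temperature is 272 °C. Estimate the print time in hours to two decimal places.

Extrusion cross-section = 0.13 × 0.7, so 0.091 mm².
Toolpath length = 114 cm³ / 0.091 mm² = 114000 / 0.091 = 1252747.3 mm.
Time extruding = 1252747.3 / 124, so 10102.8 s.
Layers = ⌈214/0.13⌉ = 1647.
Non-print overhead: 1647 × 2.4 → 3952.8 s.
Altogether 10102.8 + 3952.8 = 14055.6 s, i.e. 3.90 hours.

3.90 hours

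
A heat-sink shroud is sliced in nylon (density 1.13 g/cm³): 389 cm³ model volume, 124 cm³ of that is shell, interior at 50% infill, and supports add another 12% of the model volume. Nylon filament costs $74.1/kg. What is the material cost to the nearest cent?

$25.39

Interior volume = 389 − 124, so 265 cm³.
Infill deposited: 0.50 × 265 → 132.5 cm³.
Support = 0.12 × 389 = 46.68 cm³.
Deposited volume = 124 + 132.5 + 46.68, so 303.18 cm³.
Mass = 303.18 × 1.13 = 342.5934 g.
At $74.1/kg: 342.5934/1000 × 74.1 = $25.39.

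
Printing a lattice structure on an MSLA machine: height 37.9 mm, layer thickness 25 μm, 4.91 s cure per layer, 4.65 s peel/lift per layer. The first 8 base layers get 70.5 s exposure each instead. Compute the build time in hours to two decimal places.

Layers = ⌈37.9/0.025⌉ = 1516.
Bottom layers = 8 × (70.5 + 4.65), so 601.2 s.
Remaining layers = 1508 × (4.91 + 4.65) = 14416.48 s.
Total = 601.2 + 14416.48 = 15017.68 s = 4.17 hours.

4.17 hours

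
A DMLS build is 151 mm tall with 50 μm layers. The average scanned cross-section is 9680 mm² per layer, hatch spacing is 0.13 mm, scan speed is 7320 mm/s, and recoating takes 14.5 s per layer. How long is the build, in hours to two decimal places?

20.70 hours

Layers = ⌈151/0.05⌉ = 3020.
Hatch length per layer = 9680 / 0.13 = 74461.5 mm.
Scan time per layer = 74461.5 / 7320, so 10.1723 s.
Time per layer = 10.1723 + 14.5, so 24.6723 s.
Total: 3020 × 24.6723 s = 74510.346 s → 20.70 hours.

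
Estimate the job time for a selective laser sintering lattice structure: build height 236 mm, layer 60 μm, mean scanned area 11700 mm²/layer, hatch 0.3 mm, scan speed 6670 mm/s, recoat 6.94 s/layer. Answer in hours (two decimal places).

13.97 hours

Layer count = ceil(236 / 0.06) = 3934.
Hatch length per layer: 11700 / 0.3 → 39000 mm.
Per-layer scan time = 39000 / 6670 = 5.8471 s.
Layer cycle = 5.8471 + 6.94 = 12.7871 s.
3934 layers × 12.7871 s/layer = 50304.4514 s, i.e. 13.97 hours.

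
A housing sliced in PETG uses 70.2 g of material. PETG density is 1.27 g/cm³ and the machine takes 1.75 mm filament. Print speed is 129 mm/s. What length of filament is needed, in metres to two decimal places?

Volume = 70.2 g / 1.27 g·cm⁻³ = 55.2756 cm³ = 55275.6 mm³.
Filament cross-section = π × (1.75/2)² = 2.4053 mm².
L = V/A = 55275.6/2.4053 = 22980.75 mm → 22.98 m.

22.98 m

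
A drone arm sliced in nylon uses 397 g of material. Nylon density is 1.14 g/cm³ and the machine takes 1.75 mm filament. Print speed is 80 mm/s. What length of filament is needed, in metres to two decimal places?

144.78 m

Extruded volume: 397/1.14 = 348.2456 cm³ (348245.6 mm³).
Filament cross-section = π × (1.75/2)² = 2.4053 mm².
L = V/A = 348245.6/2.4053 = 144782.61 mm → 144.78 m.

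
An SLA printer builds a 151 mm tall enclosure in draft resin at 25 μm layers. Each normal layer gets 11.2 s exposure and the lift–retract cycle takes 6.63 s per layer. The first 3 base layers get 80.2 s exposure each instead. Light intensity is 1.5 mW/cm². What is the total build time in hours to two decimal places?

Layer count = ceil(151 / 0.025) = 6040.
Burn-in layers: 3 × (80.2 + 6.63) → 260.49 s.
Normal layers = 6037 × (11.2 + 6.63) = 107639.71 s.
Total = 260.49 + 107639.71 = 107900.2 s = 29.97 hours.

29.97 hours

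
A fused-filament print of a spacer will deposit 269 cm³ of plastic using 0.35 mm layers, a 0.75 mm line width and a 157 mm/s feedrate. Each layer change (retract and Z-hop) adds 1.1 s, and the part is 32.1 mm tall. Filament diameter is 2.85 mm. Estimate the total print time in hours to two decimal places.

1.84 hours

Line area: 0.35 × 0.75 → 0.2625 mm².
Path length: 269000 mm³ / 0.2625 mm² → 1024761.9 mm.
Print-move time: 1024761.9 / 157 → 6527.1 s.
Layer count = ceil(32.1 / 0.35) = 92.
Layer-change overhead = 92 × 1.1, so 101.2 s.
Total = 6527.1 + 101.2 = 6628.3 s = 1.84 hours.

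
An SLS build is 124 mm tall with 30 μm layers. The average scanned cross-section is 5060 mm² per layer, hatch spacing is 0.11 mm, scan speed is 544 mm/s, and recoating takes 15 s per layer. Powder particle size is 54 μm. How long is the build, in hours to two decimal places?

Layer count = ceil(124 / 0.03) = 4134.
Per-layer scan distance: 5060 / 0.11 → 46000 mm.
Scan time per layer = 46000 / 544 = 84.5588 s.
Time per layer: 84.5588 + 15 → 99.5588 s.
Total: 4134 × 99.5588 s = 411576.0792 s → 114.33 hours.

114.33 hours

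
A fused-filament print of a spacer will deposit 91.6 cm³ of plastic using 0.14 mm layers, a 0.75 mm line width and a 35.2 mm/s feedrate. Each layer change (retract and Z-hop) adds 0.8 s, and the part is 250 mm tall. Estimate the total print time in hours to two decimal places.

Bead cross-section = 0.14 × 0.75, so 0.105 mm².
Total extruded path = 91600/0.105 = 872381 mm.
Print-move time = 872381 / 35.2, so 24783.6 s.
Layer count = ceil(250 / 0.14) = 1786.
Z-hop total = 1786 × 0.8, so 1428.8 s.
Total = 24783.6 + 1428.8 = 26212.4 s = 7.28 hours.

7.28 hours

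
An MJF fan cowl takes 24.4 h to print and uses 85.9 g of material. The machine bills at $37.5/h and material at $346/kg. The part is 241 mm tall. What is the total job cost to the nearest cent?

Machine-time cost = 37.5 × 24.4, so $915.00.
Material cost = 346 × 85.9/1000, so $29.7214.
Total = 915.00 + 29.7214 = 944.7214 ≈ $944.72.

$944.72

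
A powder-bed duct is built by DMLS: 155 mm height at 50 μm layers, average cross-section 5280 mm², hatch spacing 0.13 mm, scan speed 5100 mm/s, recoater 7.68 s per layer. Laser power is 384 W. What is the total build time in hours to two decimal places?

13.47 hours

Layers = ⌈155/0.05⌉ = 3100.
Per-layer scan distance: 5280 / 0.13 → 40615.4 mm.
Laser time per layer = 40615.4 / 5100 = 7.9638 s.
Per-layer time = 7.9638 + 7.68 = 15.6438 s.
Build time = 3100 × 15.6438 = 48495.78 s = 13.47 hours.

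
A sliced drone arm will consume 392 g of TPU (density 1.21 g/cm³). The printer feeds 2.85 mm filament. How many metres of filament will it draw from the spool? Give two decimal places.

Extruded volume: 392/1.21 = 323.9669 cm³ (323966.9 mm³).
Cross-section of 2.85 mm filament: π·(2.85/2)² = 6.3794 mm².
Length = 323966.9 / 6.3794 = 50783.29 mm = 50.78 m.

50.78 m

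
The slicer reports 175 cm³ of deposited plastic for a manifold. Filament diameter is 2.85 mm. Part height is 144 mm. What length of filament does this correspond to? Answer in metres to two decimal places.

A = π r² = π × 1.425² = 6.3794 mm².
L = 175000 mm³ / 6.3794 mm² = 27432.05 mm, i.e. 27.43 m.

27.43 m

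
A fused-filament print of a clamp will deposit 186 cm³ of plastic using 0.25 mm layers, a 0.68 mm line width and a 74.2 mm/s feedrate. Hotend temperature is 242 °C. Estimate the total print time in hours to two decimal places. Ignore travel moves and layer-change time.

Bead cross-section = 0.25 × 0.68 = 0.17 mm².
Toolpath length = 186 cm³ / 0.17 mm² = 186000 / 0.17 = 1094117.6 mm.
Print-move time = 1094117.6 / 74.2 = 14745.5 s.
That's 14745.5 s → 4.10 hours.

4.10 hours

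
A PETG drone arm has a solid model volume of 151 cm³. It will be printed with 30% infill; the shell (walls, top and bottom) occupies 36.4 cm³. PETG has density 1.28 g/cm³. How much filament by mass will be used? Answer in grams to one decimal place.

90.6 g

Infill region = 151 − 36.4, so 114.6 cm³.
Deposited infill: 0.30 × 114.6 → 34.38 cm³.
Total printed volume = 36.4 + 34.38 = 70.78 cm³.
Mass = 70.78 × 1.28, so 90.5984 g.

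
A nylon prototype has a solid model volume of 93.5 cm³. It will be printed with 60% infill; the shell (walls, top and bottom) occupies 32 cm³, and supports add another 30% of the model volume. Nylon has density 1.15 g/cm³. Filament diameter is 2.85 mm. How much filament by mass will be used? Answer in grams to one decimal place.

Interior volume = 93.5 − 32 = 61.5 cm³.
Infill volume = 0.60 × 61.5 = 36.9 cm³.
Support = 0.30 × 93.5 = 28.05 cm³.
Deposited volume: 32 + 36.9 + 28.05 → 96.95 cm³.
Mass: 96.95 × 1.15 → 111.4925 g.

111.5 g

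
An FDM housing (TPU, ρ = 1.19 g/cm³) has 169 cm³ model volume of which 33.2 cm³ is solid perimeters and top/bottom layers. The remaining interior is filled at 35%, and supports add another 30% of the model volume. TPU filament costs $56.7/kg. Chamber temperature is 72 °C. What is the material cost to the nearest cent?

$8.87

Interior volume: 169 − 33.2 → 135.8 cm³.
Deposited infill = 0.35 × 135.8 = 47.53 cm³.
Support = 0.30 × 169, so 50.7 cm³.
Total extruded = 33.2 + 47.53 + 50.7 = 131.43 cm³.
Mass: 131.43 × 1.19 → 156.4017 g.
At $56.7/kg: 156.4017/1000 × 56.7 = $8.87.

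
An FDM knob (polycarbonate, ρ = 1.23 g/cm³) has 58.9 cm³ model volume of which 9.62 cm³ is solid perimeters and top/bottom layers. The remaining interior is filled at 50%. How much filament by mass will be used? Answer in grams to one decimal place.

Volume inside the shell: 58.9 − 9.62 → 49.28 cm³.
Infill volume: 0.50 × 49.28 → 24.64 cm³.
Total extruded = 9.62 + 24.64 = 34.26 cm³.
Mass = 34.26 × 1.23 = 42.1398 g.

42.1 g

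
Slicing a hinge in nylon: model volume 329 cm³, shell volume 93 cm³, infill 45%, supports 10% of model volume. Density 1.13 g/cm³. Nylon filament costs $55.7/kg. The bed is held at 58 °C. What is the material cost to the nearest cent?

$14.61

Volume inside the shell = 329 − 93, so 236 cm³.
Infill deposited = 0.45 × 236, so 106.2 cm³.
Support = 0.10 × 329 = 32.9 cm³.
Deposited volume: 93 + 106.2 + 32.9 → 232.1 cm³.
Mass = 232.1 × 1.13 = 262.273 g.
Cost = 262.273 g / 1000 × $55.7/kg = $14.61.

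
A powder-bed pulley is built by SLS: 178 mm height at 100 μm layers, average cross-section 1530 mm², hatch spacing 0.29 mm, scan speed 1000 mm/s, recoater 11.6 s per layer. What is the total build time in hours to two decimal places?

8.34 hours

Layers = ⌈178/0.1⌉ = 1780.
Hatch length per layer = 1530 / 0.29 = 5275.9 mm.
Per-layer scan time = 5275.9 / 1000 = 5.2759 s.
Time per layer: 5.2759 + 11.6 → 16.8759 s.
Build time = 1780 × 16.8759 = 30039.102 s = 8.34 hours.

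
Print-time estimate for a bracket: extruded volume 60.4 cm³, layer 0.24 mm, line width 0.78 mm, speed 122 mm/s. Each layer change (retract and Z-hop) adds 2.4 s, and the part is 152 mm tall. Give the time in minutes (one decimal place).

69.4 minutes

Line area = 0.24 × 0.78 = 0.1872 mm².
Path length: 60400 mm³ / 0.1872 mm² → 322649.6 mm.
Extrusion time: 322649.6 / 122 → 2644.7 s.
Layers = ⌈152/0.24⌉ = 634.
Layer-change overhead = 634 × 2.4, so 1521.6 s.
Total = 2644.7 + 1521.6 = 4166.3 s = 69.4 minutes.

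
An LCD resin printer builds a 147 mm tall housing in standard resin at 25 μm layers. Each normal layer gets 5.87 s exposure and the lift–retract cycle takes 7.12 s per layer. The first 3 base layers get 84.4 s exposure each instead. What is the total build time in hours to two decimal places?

21.28 hours

Layers = ⌈147/0.025⌉ = 5880.
Bottom layers = 3 × (84.4 + 7.12), so 274.56 s.
Normal layers = 5877 × (5.87 + 7.12) = 76342.23 s.
Sum: 274.56 + 76342.23 = 76616.79 s → 21.28 hours.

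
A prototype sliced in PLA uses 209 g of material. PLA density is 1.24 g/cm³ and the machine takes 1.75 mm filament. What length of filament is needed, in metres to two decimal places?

70.07 m

Extruded volume: 209/1.24 = 168.5484 cm³ (168548.4 mm³).
Filament cross-section = π × (1.75/2)² = 2.4053 mm².
Length = 168548.4 / 2.4053 = 70073.75 mm = 70.07 m.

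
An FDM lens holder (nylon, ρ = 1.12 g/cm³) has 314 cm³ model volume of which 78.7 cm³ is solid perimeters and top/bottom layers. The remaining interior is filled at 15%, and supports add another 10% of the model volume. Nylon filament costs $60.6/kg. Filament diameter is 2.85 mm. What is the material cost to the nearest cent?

Volume inside the shell: 314 − 78.7 → 235.3 cm³.
Infill volume = 0.15 × 235.3, so 35.295 cm³.
Support = 0.10 × 314, so 31.4 cm³.
Deposited volume = 78.7 + 35.295 + 31.4, so 145.395 cm³.
Mass = 145.395 × 1.12, so 162.8424 g.
Cost = 162.8424 g / 1000 × $60.6/kg = $9.87.

$9.87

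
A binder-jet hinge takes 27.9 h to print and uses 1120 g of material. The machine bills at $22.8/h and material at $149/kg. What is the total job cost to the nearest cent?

Time charge = 22.8 × 27.9 = $636.12.
Feedstock cost = 149 × 1120/1000 = $166.88.
Job cost: 636.12 + 166.88 = $803.00.

$803.00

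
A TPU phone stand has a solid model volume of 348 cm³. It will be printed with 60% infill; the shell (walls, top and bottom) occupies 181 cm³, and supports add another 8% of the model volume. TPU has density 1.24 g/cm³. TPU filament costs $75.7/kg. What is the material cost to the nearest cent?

Volume inside the shell = 348 − 181 = 167 cm³.
Infill deposited = 0.60 × 167 = 100.2 cm³.
Support = 0.08 × 348 = 27.84 cm³.
Total printed volume: 181 + 100.2 + 27.84 → 309.04 cm³.
Mass = 309.04 × 1.24, so 383.2096 g.
At $75.7/kg: 383.2096/1000 × 75.7 = $29.01.

$29.01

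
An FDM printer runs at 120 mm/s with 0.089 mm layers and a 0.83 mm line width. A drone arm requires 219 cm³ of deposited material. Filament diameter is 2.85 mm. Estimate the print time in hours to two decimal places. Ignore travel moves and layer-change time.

6.86 hours

Line area: 0.089 × 0.83 → 0.07387 mm².
Path length: 219000 mm³ / 0.07387 mm² → 2964667.7 mm.
Print-move time: 2964667.7 / 120 → 24705.6 s.
That's 24705.6 s → 6.86 hours.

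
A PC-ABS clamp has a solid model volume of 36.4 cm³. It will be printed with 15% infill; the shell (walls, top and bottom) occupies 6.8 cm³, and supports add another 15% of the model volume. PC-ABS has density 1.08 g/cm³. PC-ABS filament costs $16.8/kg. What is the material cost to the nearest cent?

$0.30

Volume inside the shell: 36.4 − 6.8 → 29.6 cm³.
Infill deposited = 0.15 × 29.6 = 4.44 cm³.
Support = 0.15 × 36.4, so 5.46 cm³.
Total extruded = 6.8 + 4.44 + 5.46 = 16.7 cm³.
Mass: 16.7 × 1.08 → 18.036 g.
Cost = 18.036 g / 1000 × $16.8/kg = $0.30.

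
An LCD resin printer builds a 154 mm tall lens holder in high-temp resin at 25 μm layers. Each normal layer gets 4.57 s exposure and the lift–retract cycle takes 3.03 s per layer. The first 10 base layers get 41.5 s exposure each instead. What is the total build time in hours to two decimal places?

13.11 hours

Number of layers: 154 / 0.025 → 6160 (rounded up).
Bottom layers: 10 × (41.5 + 3.03) → 445.3 s.
Normal layers: 6150 × (4.57 + 3.03) → 46740 s.
Total = 445.3 + 46740 = 47185.3 s = 13.11 hours.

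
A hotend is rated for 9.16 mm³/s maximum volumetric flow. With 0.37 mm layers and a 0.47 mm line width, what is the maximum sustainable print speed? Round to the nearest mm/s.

A: 0.37 × 0.47 → 0.1739 mm².
v_max = Q/A = 9.16/0.1739 = 52.67 mm/s → 53 mm/s.

53 mm/s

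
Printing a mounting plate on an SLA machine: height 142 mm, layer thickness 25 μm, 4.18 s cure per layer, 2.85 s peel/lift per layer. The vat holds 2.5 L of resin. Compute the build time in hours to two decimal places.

11.09 hours

Number of layers: 142 / 0.025 → 5680 (rounded up).
Cycle time = 4.18 + 2.85, so 7.03 s.
Build time: 5680 × 7.03 s = 39930.4 s, i.e. 11.09 hours.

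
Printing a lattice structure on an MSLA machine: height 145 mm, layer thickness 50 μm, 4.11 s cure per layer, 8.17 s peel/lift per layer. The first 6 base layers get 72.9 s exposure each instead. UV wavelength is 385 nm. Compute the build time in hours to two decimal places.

10.01 hours

Number of layers: 145 / 0.05 → 2900 (rounded up).
Burn-in layers = 6 × (72.9 + 8.17) = 486.42 s.
Regular layers = 2894 × (4.11 + 8.17) = 35538.32 s.
Total = 486.42 + 35538.32 = 36024.74 s = 10.01 hours.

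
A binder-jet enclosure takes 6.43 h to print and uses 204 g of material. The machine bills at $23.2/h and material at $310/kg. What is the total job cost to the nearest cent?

Time charge: 23.2 × 6.43 → $149.176.
Material cost = 310 × 204/1000 = $63.24.
Total = 149.176 + 63.24 = 212.416 ≈ $212.42.

$212.42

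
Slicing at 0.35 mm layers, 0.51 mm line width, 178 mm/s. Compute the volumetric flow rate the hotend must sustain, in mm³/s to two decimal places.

31.77

Bead cross-section: 0.35 × 0.51 → 0.1785 mm².
Q = v·A = 178 × 0.1785 = 31.77 mm³/s.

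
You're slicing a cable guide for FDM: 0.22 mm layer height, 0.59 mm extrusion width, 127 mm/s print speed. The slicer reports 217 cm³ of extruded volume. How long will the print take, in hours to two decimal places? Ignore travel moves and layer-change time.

Extrusion cross-section = 0.22 × 0.59, so 0.1298 mm².
Toolpath length = 217 cm³ / 0.1298 mm² = 217000 / 0.1298 = 1671802.8 mm.
Extrusion time = 1671802.8 / 127, so 13163.8 s.
Converting: 13163.8 s = 3.66 hours.

3.66 hours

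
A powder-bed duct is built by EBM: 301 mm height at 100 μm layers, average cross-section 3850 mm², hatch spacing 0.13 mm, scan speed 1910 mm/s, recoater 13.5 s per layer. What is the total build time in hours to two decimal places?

24.25 hours

Layers = ⌈301/0.1⌉ = 3010.
Hatch length per layer: 3850 / 0.13 → 29615.4 mm.
Per-layer scan time: 29615.4 / 1910 → 15.5054 s.
Layer cycle = 15.5054 + 13.5 = 29.0054 s.
3010 layers × 29.0054 s/layer = 87306.254 s, i.e. 24.25 hours.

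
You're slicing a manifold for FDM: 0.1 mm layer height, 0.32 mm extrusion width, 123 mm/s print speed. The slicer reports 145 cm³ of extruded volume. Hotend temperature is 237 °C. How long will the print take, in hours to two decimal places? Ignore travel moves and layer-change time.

10.23 hours

Bead cross-section: 0.1 × 0.32 → 0.032 mm².
Toolpath length = 145 cm³ / 0.032 mm² = 145000 / 0.032 = 4531250 mm.
Print-move time = 4531250 / 123, so 36839.4 s.
In the requested units: 36839.4 s = 10.23 hours.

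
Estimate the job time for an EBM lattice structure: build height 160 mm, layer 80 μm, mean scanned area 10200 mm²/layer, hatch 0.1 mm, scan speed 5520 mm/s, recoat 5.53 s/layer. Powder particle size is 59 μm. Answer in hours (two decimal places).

13.34 hours

Layers = ⌈160/0.08⌉ = 2000.
Per-layer scan distance = 10200 / 0.1, so 102000 mm.
Beam time per layer = 102000 / 5520 = 18.4783 s.
Layer cycle: 18.4783 + 5.53 → 24.0083 s.
Build time = 2000 × 24.0083 = 48016.6 s = 13.34 hours.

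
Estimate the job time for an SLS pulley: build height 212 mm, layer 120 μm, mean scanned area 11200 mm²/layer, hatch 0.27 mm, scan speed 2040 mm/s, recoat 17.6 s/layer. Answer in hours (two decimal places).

Layers = ⌈212/0.12⌉ = 1767.
Scan path per layer = 11200 / 0.27, so 41481.5 mm.
Per-layer scan time = 41481.5 / 2040 = 20.3341 s.
Time per layer: 20.3341 + 17.6 → 37.9341 s.
Build time = 1767 × 37.9341 = 67029.5547 s = 18.62 hours.

18.62 hours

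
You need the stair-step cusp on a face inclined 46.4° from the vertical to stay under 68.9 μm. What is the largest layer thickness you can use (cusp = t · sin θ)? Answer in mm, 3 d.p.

0.095 mm

sin(46.4°) = 0.7242; t_max = 0.0689/0.7242 = 0.095 mm.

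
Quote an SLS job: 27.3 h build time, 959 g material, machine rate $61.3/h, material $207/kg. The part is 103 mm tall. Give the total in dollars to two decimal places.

$1872.00

Machine cost = 61.3 × 27.3 = $1673.49.
Material charge: 207 × 959/1000 → $198.513.
Job cost: 1673.49 + 198.513 = 1872.003 ≈ $1872.00.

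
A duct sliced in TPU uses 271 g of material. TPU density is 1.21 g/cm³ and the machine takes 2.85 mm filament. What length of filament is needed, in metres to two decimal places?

35.11 m

Volume = 271 g / 1.21 g·cm⁻³ = 223.9669 cm³ = 223966.9 mm³.
A = π r² = π × 1.425² = 6.3794 mm².
Length = 223966.9 / 6.3794 = 35107.83 mm = 35.11 m.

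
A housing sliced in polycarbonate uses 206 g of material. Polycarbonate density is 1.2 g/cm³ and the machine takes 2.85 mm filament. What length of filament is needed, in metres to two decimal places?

26.91 m

Extruded volume: 206/1.2 = 171.6667 cm³ (171666.7 mm³).
Cross-section of 2.85 mm filament: π·(2.85/2)² = 6.3794 mm².
Length = 171666.7 / 6.3794 = 26909.54 mm = 26.91 m.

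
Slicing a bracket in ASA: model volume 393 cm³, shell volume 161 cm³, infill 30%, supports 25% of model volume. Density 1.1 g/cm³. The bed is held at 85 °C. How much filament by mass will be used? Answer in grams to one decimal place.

Volume inside the shell: 393 − 161 → 232 cm³.
Infill volume = 0.30 × 232, so 69.6 cm³.
Support = 0.25 × 393 = 98.25 cm³.
Deposited volume: 161 + 69.6 + 98.25 → 328.85 cm³.
Mass = 328.85 × 1.1 = 361.735 g.

361.7 g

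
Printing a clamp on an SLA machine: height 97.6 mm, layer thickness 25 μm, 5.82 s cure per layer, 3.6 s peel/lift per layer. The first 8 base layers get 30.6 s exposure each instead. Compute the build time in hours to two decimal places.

10.27 hours

Layers = ⌈97.6/0.025⌉ = 3904.
Bottom layers = 8 × (30.6 + 3.6) = 273.6 s.
Regular layers: 3896 × (5.82 + 3.6) → 36700.32 s.
Sum: 273.6 + 36700.32 = 36973.92 s → 10.27 hours.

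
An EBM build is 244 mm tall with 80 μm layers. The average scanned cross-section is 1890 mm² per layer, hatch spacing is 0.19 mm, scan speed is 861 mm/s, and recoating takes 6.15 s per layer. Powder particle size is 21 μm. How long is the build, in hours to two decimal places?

15.00 hours

Number of layers: 244 / 0.08 → 3050 (rounded up).
Scan path per layer: 1890 / 0.19 → 9947.4 mm.
Beam time per layer: 9947.4 / 861 → 11.5533 s.
Time per layer = 11.5533 + 6.15 = 17.7033 s.
Build time = 3050 × 17.7033 = 53995.065 s = 15.00 hours.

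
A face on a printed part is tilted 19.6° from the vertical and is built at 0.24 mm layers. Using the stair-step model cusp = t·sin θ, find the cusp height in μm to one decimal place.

Cusp = layer height × sin(19.6°) = 0.24 × 0.3355 = 0.08052 mm = 80.5 μm.

80.5 μm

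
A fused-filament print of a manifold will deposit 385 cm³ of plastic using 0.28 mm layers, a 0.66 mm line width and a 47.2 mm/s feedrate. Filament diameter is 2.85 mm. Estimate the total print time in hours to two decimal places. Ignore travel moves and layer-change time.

Bead cross-section = 0.28 × 0.66, so 0.1848 mm².
Toolpath length = 385 cm³ / 0.1848 mm² = 385000 / 0.1848 = 2083333.3 mm.
Time extruding = 2083333.3 / 47.2, so 44138.4 s.
In the requested units: 44138.4 s = 12.26 hours.

12.26 hours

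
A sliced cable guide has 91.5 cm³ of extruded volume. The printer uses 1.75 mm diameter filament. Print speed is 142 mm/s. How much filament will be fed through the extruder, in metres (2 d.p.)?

Cross-section of 1.75 mm filament: π·(1.75/2)² = 2.4053 mm².
Length = 91.5 cm³ / 2.4053 mm² = 91500 / 2.4053 = 38040.99 mm = 38.04 m.

38.04 m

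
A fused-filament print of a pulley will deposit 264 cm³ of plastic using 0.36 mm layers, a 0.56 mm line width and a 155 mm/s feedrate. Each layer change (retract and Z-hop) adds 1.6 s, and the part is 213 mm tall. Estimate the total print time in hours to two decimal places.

Extrusion cross-section = 0.36 × 0.56, so 0.2016 mm².
Path length: 264000 mm³ / 0.2016 mm² → 1309523.8 mm.
Print-move time = 1309523.8 / 155, so 8448.5 s.
Number of layers: 213 / 0.36 → 592 (rounded up).
Non-print overhead = 592 × 1.6, so 947.2 s.
Altogether 8448.5 + 947.2 = 9395.7 s, i.e. 2.61 hours.

2.61 hours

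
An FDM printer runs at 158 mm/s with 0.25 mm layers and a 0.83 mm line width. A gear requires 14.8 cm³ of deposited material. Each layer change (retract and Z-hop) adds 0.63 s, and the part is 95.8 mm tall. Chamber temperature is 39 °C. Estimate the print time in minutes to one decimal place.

Extrusion cross-section = 0.25 × 0.83, so 0.2075 mm².
Path length: 14800 mm³ / 0.2075 mm² → 71325.3 mm.
Time extruding = 71325.3 / 158, so 451.4 s.
Number of layers: 95.8 / 0.25 → 384 (rounded up).
Z-hop total = 384 × 0.63 = 241.92 s.
Altogether 451.4 + 241.92 = 693.32 s, i.e. 11.6 minutes.

11.6 minutes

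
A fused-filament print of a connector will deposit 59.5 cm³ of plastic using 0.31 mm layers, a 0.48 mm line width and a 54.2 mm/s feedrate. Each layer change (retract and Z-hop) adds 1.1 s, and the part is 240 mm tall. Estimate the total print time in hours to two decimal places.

Line area = 0.31 × 0.48, so 0.1488 mm².
Path length: 59500 mm³ / 0.1488 mm² → 399865.6 mm.
Extrusion time: 399865.6 / 54.2 → 7377.6 s.
Layers = ⌈240/0.31⌉ = 775.
Non-print overhead = 775 × 1.1 = 852.5 s.
Total = 7377.6 + 852.5 = 8230.1 s = 2.29 hours.

2.29 hours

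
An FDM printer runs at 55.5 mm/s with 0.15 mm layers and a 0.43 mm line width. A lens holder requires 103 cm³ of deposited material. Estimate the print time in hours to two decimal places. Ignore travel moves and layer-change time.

7.99 hours

Line area = 0.15 × 0.43, so 0.0645 mm².
Toolpath length = 103 cm³ / 0.0645 mm² = 103000 / 0.0645 = 1596899.2 mm.
Print-move time: 1596899.2 / 55.5 → 28773 s.
That's 28773 s → 7.99 hours.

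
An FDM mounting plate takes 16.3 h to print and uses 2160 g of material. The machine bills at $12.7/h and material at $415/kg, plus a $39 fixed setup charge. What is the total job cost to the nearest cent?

$1142.41

Machine-time cost = 12.7 × 16.3 = $207.01.
Material charge: 415 × 2160/1000 → $896.40.
Total = 207.01 + 896.40 + 39 = $1142.41.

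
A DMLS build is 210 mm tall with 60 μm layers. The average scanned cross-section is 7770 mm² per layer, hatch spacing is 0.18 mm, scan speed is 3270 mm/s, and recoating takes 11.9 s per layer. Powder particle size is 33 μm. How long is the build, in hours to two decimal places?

Number of layers: 210 / 0.06 → 3500 (rounded up).
Scan path per layer = 7770 / 0.18 = 43166.7 mm.
Laser time per layer = 43166.7 / 3270 = 13.2008 s.
Per-layer time = 13.2008 + 11.9 = 25.1008 s.
Build time = 3500 × 25.1008 = 87852.8 s = 24.40 hours.

24.40 hours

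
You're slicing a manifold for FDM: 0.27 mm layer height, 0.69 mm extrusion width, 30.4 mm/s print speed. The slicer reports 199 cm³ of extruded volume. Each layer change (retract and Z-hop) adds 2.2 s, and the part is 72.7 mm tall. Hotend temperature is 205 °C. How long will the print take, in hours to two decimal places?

9.93 hours

Bead cross-section = 0.27 × 0.69, so 0.1863 mm².
Path length: 199000 mm³ / 0.1863 mm² → 1068169.6 mm.
Print-move time = 1068169.6 / 30.4 = 35137.2 s.
Layer count = ceil(72.7 / 0.27) = 270.
Layer-change overhead: 270 × 2.2 → 594 s.
Total = 35137.2 + 594 = 35731.2 s = 9.93 hours.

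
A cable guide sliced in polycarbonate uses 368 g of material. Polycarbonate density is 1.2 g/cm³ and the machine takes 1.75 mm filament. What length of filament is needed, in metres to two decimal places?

Extruded volume: 368/1.2 = 306.6667 cm³ (306666.7 mm³).
Filament cross-section = π × (1.75/2)² = 2.4053 mm².
Length = 306666.7 / 2.4053 = 127496.24 mm = 127.50 m.

127.50 m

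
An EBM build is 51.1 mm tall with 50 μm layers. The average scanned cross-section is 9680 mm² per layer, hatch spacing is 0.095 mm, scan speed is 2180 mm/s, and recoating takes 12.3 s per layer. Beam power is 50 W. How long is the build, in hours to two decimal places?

16.76 hours

Layer count = ceil(51.1 / 0.05) = 1022.
Scan path per layer = 9680 / 0.095, so 101894.7 mm.
Beam time per layer = 101894.7 / 2180 = 46.7407 s.
Per-layer time = 46.7407 + 12.3 = 59.0407 s.
Total: 1022 × 59.0407 s = 60339.5954 s → 16.76 hours.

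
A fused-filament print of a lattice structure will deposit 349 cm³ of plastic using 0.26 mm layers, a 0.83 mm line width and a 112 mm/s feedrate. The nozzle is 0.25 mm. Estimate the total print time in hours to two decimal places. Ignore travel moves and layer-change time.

4.01 hours

Bead cross-section = 0.26 × 0.83 = 0.2158 mm².
Total extruded path = 349000/0.2158 = 1617238.2 mm.
Extrusion time = 1617238.2 / 112, so 14439.6 s.
In the requested units: 14439.6 s = 4.01 hours.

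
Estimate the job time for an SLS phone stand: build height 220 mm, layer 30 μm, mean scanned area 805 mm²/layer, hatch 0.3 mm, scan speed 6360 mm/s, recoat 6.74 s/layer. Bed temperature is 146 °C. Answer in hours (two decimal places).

14.59 hours

Layers = ⌈220/0.03⌉ = 7334.
Scan path per layer = 805 / 0.3, so 2683.3 mm.
Per-layer scan time = 2683.3 / 6360, so 0.4219 s.
Layer cycle: 0.4219 + 6.74 → 7.1619 s.
Build time = 7334 × 7.1619 = 52525.3746 s = 14.59 hours.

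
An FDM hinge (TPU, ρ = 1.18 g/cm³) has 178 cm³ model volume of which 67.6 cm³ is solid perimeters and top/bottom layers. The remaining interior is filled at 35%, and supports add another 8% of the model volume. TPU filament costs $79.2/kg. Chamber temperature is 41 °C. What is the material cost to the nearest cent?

$11.26

Interior volume = 178 − 67.6, so 110.4 cm³.
Deposited infill: 0.35 × 110.4 → 38.64 cm³.
Support = 0.08 × 178, so 14.24 cm³.
Total extruded: 67.6 + 38.64 + 14.24 → 120.48 cm³.
Mass: 120.48 × 1.18 → 142.1664 g.
At $79.2/kg: 142.1664/1000 × 79.2 = $11.26.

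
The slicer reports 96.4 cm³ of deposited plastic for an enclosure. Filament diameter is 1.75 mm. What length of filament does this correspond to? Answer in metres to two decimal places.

A = π r² = π × 0.875² = 2.4053 mm².
Length = 96.4 cm³ / 2.4053 mm² = 96400 / 2.4053 = 40078.16 mm = 40.08 m.

40.08 m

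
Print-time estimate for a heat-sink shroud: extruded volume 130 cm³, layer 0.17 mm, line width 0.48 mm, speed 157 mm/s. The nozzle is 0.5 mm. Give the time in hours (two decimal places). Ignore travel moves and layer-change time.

2.82 hours

Bead cross-section: 0.17 × 0.48 → 0.0816 mm².
Path length: 130000 mm³ / 0.0816 mm² → 1593137.3 mm.
Print-move time = 1593137.3 / 157 = 10147.4 s.
10147.4 s = 2.82 hours.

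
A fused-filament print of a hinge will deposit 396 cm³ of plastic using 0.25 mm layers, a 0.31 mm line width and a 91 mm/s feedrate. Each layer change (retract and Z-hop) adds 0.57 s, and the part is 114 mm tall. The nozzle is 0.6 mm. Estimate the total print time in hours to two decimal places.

Line area: 0.25 × 0.31 → 0.0775 mm².
Path length: 396000 mm³ / 0.0775 mm² → 5109677.4 mm.
Time extruding = 5109677.4 / 91, so 56150.3 s.
Number of layers: 114 / 0.25 → 456 (rounded up).
Layer-change overhead = 456 × 0.57, so 259.92 s.
Total = 56150.3 + 259.92 = 56410.22 s = 15.67 hours.

15.67 hours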